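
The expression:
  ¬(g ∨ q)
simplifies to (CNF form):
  ¬g ∧ ¬q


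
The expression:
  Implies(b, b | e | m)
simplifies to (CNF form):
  True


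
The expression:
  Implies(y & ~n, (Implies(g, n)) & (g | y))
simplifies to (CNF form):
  n | ~g | ~y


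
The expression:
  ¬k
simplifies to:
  ¬k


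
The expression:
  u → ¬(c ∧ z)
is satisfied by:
  {u: False, c: False, z: False}
  {z: True, u: False, c: False}
  {c: True, u: False, z: False}
  {z: True, c: True, u: False}
  {u: True, z: False, c: False}
  {z: True, u: True, c: False}
  {c: True, u: True, z: False}


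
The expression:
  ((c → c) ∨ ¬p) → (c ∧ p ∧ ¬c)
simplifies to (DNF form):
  False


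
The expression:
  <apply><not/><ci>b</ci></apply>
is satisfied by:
  {b: False}


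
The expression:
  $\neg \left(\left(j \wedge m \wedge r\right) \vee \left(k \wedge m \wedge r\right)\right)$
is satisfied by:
  {k: False, m: False, r: False, j: False}
  {j: True, k: False, m: False, r: False}
  {k: True, j: False, m: False, r: False}
  {j: True, k: True, m: False, r: False}
  {r: True, j: False, k: False, m: False}
  {j: True, r: True, k: False, m: False}
  {r: True, k: True, j: False, m: False}
  {j: True, r: True, k: True, m: False}
  {m: True, r: False, k: False, j: False}
  {m: True, j: True, r: False, k: False}
  {m: True, k: True, r: False, j: False}
  {j: True, m: True, k: True, r: False}
  {m: True, r: True, j: False, k: False}


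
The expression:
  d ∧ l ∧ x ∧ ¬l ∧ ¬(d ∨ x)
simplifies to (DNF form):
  False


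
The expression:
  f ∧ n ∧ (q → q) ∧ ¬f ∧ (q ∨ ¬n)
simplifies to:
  False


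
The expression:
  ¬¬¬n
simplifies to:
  ¬n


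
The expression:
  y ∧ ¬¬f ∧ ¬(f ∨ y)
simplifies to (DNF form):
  False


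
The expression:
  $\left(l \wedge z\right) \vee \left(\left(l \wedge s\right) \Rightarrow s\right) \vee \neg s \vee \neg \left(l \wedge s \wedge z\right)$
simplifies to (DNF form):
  $\text{True}$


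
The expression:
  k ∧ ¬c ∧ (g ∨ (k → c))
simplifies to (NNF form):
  g ∧ k ∧ ¬c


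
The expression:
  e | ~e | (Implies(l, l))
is always true.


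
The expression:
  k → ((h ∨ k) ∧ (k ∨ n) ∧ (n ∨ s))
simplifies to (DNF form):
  n ∨ s ∨ ¬k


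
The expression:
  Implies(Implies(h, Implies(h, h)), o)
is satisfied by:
  {o: True}


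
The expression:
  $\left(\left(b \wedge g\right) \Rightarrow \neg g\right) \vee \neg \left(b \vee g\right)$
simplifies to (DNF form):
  $\neg b \vee \neg g$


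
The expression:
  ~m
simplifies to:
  ~m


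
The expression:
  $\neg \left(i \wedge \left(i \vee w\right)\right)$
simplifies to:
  $\neg i$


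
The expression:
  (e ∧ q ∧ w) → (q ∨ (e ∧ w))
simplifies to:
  True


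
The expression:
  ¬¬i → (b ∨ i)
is always true.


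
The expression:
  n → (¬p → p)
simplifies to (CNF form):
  p ∨ ¬n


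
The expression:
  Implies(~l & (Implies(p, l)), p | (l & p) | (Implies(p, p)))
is always true.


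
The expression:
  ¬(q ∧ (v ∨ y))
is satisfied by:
  {y: False, q: False, v: False}
  {v: True, y: False, q: False}
  {y: True, v: False, q: False}
  {v: True, y: True, q: False}
  {q: True, v: False, y: False}


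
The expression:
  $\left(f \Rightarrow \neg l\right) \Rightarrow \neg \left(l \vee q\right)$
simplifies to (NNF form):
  $\left(f \wedge l\right) \vee \left(\neg l \wedge \neg q\right)$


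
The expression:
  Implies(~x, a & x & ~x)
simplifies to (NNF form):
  x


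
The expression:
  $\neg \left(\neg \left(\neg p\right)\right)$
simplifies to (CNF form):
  $\neg p$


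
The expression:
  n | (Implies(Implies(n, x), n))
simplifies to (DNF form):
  n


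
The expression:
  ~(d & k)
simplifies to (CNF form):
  ~d | ~k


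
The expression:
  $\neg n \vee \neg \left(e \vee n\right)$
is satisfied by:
  {n: False}


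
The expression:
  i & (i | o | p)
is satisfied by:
  {i: True}


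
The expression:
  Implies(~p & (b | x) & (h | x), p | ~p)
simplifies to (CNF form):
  True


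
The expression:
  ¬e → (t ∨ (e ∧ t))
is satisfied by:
  {t: True, e: True}
  {t: True, e: False}
  {e: True, t: False}


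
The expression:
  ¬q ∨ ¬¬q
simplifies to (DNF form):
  True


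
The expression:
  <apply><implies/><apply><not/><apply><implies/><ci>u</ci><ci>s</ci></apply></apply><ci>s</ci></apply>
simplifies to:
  <apply><or/><ci>s</ci><apply><not/><ci>u</ci></apply></apply>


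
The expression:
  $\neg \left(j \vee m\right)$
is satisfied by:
  {j: False, m: False}


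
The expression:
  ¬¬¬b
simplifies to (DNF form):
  ¬b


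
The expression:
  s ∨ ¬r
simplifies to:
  s ∨ ¬r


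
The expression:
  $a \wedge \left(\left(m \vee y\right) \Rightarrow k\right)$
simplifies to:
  $a \wedge \left(k \vee \neg m\right) \wedge \left(k \vee \neg y\right)$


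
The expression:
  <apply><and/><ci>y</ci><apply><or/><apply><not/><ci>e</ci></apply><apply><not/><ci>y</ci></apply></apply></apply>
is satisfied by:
  {y: True, e: False}


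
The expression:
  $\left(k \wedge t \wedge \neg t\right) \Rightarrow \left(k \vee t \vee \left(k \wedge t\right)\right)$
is always true.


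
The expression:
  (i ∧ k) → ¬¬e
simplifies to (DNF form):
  e ∨ ¬i ∨ ¬k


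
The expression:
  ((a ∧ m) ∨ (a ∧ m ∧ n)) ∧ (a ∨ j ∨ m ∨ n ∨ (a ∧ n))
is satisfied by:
  {a: True, m: True}


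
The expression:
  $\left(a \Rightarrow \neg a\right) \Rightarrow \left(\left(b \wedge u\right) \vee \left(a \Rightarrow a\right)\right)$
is always true.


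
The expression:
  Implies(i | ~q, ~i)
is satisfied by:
  {i: False}


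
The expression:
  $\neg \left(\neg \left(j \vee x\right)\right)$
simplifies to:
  $j \vee x$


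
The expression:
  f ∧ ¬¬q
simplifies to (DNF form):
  f ∧ q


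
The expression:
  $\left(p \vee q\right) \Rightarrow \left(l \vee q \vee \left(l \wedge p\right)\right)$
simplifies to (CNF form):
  $l \vee q \vee \neg p$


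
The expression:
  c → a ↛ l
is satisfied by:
  {a: True, c: False, l: False}
  {a: False, c: False, l: False}
  {l: True, a: True, c: False}
  {l: True, a: False, c: False}
  {c: True, a: True, l: False}


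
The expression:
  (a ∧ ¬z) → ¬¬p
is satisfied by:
  {z: True, p: True, a: False}
  {z: True, p: False, a: False}
  {p: True, z: False, a: False}
  {z: False, p: False, a: False}
  {a: True, z: True, p: True}
  {a: True, z: True, p: False}
  {a: True, p: True, z: False}


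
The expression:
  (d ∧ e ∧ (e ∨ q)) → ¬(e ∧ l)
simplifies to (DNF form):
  ¬d ∨ ¬e ∨ ¬l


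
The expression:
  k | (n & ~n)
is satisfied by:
  {k: True}


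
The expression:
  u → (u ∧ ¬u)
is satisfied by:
  {u: False}


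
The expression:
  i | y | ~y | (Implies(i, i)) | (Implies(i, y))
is always true.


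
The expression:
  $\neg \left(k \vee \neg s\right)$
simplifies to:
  $s \wedge \neg k$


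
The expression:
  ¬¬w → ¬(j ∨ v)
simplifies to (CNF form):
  (¬j ∨ ¬w) ∧ (¬v ∨ ¬w)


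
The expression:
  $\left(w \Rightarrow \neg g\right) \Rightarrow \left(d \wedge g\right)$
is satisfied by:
  {d: True, w: True, g: True}
  {d: True, g: True, w: False}
  {w: True, g: True, d: False}


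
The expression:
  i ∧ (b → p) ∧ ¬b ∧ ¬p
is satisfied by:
  {i: True, p: False, b: False}


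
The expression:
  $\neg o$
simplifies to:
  $\neg o$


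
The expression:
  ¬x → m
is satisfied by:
  {x: True, m: True}
  {x: True, m: False}
  {m: True, x: False}


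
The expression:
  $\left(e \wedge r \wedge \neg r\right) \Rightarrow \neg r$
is always true.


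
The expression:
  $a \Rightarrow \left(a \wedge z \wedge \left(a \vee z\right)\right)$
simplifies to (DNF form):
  $z \vee \neg a$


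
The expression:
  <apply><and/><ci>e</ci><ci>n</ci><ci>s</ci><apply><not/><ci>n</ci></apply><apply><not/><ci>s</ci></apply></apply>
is never true.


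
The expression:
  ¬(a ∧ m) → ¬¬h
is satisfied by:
  {m: True, h: True, a: True}
  {m: True, h: True, a: False}
  {h: True, a: True, m: False}
  {h: True, a: False, m: False}
  {m: True, a: True, h: False}


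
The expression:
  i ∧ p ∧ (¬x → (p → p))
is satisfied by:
  {i: True, p: True}


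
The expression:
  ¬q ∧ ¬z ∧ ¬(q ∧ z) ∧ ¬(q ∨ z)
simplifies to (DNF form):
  ¬q ∧ ¬z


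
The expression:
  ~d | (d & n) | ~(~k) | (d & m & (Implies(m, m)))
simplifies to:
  k | m | n | ~d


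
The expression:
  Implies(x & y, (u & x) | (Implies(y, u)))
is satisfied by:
  {u: True, y: False, x: False}
  {u: False, y: False, x: False}
  {x: True, u: True, y: False}
  {x: True, u: False, y: False}
  {y: True, u: True, x: False}
  {y: True, u: False, x: False}
  {y: True, x: True, u: True}


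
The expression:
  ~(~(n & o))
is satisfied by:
  {o: True, n: True}


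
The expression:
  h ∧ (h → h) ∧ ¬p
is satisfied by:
  {h: True, p: False}


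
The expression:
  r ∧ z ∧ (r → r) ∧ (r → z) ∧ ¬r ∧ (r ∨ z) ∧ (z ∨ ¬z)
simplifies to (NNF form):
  False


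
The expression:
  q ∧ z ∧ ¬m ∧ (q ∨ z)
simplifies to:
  q ∧ z ∧ ¬m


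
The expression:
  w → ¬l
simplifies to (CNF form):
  ¬l ∨ ¬w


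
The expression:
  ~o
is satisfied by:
  {o: False}


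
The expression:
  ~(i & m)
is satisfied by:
  {m: False, i: False}
  {i: True, m: False}
  {m: True, i: False}


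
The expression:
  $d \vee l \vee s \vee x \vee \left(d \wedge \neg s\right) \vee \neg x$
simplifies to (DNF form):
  $\text{True}$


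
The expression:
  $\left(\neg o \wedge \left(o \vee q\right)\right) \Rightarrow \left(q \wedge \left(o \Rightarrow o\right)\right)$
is always true.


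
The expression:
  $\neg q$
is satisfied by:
  {q: False}


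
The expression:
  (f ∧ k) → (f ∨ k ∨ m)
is always true.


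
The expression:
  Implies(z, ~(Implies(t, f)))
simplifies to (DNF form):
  ~z | (t & ~f)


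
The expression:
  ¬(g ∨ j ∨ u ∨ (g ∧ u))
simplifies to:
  ¬g ∧ ¬j ∧ ¬u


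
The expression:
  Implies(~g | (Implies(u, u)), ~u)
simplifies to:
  ~u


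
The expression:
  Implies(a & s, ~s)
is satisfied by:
  {s: False, a: False}
  {a: True, s: False}
  {s: True, a: False}


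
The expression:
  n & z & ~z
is never true.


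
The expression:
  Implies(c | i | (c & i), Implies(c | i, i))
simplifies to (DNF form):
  i | ~c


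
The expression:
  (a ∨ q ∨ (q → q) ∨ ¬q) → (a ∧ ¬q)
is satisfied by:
  {a: True, q: False}


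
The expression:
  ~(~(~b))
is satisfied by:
  {b: False}


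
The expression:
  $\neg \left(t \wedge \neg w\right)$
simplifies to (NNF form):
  $w \vee \neg t$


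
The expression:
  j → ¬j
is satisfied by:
  {j: False}


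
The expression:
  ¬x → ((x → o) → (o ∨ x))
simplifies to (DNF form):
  o ∨ x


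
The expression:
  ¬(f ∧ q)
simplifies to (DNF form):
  ¬f ∨ ¬q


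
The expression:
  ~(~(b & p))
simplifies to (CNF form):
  b & p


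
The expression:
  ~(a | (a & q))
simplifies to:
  ~a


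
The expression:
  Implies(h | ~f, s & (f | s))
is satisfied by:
  {s: True, f: True, h: False}
  {s: True, h: False, f: False}
  {s: True, f: True, h: True}
  {s: True, h: True, f: False}
  {f: True, h: False, s: False}


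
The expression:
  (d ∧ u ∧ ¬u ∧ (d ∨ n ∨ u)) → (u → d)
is always true.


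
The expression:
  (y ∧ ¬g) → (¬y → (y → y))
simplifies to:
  True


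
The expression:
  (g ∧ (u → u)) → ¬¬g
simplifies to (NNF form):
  True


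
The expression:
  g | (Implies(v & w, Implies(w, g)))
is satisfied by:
  {g: True, w: False, v: False}
  {w: False, v: False, g: False}
  {g: True, v: True, w: False}
  {v: True, w: False, g: False}
  {g: True, w: True, v: False}
  {w: True, g: False, v: False}
  {g: True, v: True, w: True}


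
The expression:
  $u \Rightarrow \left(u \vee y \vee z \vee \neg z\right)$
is always true.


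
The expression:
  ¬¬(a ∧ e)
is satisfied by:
  {a: True, e: True}


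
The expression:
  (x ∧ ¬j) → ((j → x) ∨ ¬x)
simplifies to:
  True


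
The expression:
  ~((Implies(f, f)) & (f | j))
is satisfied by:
  {f: False, j: False}


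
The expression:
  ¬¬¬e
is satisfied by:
  {e: False}


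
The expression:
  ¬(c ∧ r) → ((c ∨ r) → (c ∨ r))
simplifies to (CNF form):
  True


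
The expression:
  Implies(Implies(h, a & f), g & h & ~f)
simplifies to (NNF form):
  h & (~a | ~f)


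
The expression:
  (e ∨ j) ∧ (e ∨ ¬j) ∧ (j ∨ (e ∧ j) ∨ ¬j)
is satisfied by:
  {e: True}


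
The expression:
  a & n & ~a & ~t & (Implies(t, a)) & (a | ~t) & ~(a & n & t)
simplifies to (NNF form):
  False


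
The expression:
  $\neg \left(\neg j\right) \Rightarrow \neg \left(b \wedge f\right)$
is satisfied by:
  {b: False, j: False, f: False}
  {f: True, b: False, j: False}
  {j: True, b: False, f: False}
  {f: True, j: True, b: False}
  {b: True, f: False, j: False}
  {f: True, b: True, j: False}
  {j: True, b: True, f: False}


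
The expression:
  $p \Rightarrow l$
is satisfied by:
  {l: True, p: False}
  {p: False, l: False}
  {p: True, l: True}


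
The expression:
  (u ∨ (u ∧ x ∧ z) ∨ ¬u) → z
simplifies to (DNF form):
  z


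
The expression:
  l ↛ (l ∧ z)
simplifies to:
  l ∧ ¬z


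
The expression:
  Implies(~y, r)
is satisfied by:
  {r: True, y: True}
  {r: True, y: False}
  {y: True, r: False}


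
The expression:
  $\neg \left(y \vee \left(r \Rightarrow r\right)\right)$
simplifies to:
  $\text{False}$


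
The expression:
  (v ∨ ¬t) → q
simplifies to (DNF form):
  q ∨ (t ∧ ¬v)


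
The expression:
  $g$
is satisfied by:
  {g: True}


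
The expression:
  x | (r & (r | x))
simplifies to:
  r | x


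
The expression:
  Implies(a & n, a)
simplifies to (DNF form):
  True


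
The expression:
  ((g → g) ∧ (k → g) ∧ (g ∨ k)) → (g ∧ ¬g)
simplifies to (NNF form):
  ¬g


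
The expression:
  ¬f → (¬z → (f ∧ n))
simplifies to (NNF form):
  f ∨ z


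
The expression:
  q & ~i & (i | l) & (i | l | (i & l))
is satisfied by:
  {q: True, l: True, i: False}


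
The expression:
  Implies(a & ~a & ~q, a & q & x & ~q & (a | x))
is always true.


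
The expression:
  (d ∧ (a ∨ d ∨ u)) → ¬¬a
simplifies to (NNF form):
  a ∨ ¬d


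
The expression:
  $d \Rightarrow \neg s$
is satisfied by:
  {s: False, d: False}
  {d: True, s: False}
  {s: True, d: False}


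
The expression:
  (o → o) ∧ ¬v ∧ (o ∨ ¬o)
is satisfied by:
  {v: False}


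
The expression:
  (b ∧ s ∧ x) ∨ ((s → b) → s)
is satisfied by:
  {s: True}


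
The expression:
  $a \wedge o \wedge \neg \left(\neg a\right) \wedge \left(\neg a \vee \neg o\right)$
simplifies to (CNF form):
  $\text{False}$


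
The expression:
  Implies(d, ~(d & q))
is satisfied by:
  {q: False, d: False}
  {d: True, q: False}
  {q: True, d: False}


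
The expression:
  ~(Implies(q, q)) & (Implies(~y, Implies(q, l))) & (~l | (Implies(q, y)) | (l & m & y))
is never true.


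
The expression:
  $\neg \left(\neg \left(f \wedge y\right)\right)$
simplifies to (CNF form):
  $f \wedge y$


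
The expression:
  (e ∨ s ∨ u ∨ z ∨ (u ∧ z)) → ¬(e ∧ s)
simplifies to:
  ¬e ∨ ¬s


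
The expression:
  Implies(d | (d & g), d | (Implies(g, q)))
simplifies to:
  True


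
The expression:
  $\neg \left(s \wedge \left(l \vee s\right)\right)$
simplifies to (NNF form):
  $\neg s$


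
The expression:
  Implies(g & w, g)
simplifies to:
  True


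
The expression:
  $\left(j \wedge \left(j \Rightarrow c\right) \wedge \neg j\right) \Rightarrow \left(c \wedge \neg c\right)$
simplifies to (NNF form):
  $\text{True}$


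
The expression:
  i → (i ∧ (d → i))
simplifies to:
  True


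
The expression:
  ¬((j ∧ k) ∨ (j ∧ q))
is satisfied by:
  {k: False, j: False, q: False}
  {q: True, k: False, j: False}
  {k: True, q: False, j: False}
  {q: True, k: True, j: False}
  {j: True, q: False, k: False}


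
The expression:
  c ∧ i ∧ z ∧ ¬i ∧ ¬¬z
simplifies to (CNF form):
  False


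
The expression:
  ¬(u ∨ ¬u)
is never true.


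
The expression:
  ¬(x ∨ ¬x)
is never true.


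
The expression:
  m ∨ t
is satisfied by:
  {t: True, m: True}
  {t: True, m: False}
  {m: True, t: False}


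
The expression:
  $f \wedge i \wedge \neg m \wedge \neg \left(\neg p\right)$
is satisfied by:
  {i: True, p: True, f: True, m: False}


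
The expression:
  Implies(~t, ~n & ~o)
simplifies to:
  t | (~n & ~o)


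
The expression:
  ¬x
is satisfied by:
  {x: False}


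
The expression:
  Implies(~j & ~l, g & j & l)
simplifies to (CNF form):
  j | l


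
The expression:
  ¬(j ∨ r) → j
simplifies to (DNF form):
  j ∨ r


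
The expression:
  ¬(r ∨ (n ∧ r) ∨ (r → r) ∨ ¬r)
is never true.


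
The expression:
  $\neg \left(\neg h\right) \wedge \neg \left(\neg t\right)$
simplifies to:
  $h \wedge t$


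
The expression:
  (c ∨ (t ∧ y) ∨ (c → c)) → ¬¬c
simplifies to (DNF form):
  c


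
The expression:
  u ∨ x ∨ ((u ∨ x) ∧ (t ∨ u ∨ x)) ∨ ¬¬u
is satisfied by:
  {x: True, u: True}
  {x: True, u: False}
  {u: True, x: False}


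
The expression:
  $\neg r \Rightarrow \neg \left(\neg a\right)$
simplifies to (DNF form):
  $a \vee r$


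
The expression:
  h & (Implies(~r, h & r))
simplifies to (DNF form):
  h & r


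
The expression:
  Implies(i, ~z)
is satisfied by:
  {z: False, i: False}
  {i: True, z: False}
  {z: True, i: False}


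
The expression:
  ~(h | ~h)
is never true.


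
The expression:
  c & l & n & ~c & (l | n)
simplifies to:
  False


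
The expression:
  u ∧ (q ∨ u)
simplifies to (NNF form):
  u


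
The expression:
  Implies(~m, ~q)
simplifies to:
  m | ~q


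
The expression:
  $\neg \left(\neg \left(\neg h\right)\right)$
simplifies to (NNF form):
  $\neg h$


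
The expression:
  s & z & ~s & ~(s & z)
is never true.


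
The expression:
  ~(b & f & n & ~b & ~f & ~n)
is always true.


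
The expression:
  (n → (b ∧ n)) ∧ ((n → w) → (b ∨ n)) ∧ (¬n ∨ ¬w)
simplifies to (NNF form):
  b ∧ (¬n ∨ ¬w)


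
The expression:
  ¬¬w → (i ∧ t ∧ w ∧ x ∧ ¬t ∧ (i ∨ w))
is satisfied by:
  {w: False}


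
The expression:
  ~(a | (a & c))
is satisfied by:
  {a: False}


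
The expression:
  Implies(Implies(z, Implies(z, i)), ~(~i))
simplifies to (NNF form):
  i | z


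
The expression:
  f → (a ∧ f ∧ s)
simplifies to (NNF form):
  (a ∧ s) ∨ ¬f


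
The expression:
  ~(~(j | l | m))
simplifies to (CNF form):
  j | l | m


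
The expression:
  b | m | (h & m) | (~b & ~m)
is always true.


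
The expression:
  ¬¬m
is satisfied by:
  {m: True}


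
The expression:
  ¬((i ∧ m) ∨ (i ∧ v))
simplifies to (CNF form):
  (¬i ∨ ¬m) ∧ (¬i ∨ ¬v)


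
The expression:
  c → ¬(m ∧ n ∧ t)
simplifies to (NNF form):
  ¬c ∨ ¬m ∨ ¬n ∨ ¬t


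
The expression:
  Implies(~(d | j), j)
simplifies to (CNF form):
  d | j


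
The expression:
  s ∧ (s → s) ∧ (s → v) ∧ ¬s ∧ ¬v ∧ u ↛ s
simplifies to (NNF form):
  False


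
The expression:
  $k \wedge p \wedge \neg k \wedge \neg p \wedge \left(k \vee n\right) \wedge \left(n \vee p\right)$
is never true.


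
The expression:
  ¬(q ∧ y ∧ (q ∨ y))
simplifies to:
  ¬q ∨ ¬y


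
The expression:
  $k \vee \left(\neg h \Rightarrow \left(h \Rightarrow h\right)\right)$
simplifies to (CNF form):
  $\text{True}$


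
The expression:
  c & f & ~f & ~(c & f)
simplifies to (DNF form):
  False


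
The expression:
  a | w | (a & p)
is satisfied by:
  {a: True, w: True}
  {a: True, w: False}
  {w: True, a: False}


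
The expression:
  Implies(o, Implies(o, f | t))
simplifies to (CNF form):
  f | t | ~o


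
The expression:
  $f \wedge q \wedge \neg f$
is never true.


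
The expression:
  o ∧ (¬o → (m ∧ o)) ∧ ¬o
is never true.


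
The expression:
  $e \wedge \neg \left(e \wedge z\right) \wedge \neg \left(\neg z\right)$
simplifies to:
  $\text{False}$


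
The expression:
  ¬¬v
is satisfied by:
  {v: True}


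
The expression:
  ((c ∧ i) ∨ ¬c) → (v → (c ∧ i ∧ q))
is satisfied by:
  {c: True, q: True, i: False, v: False}
  {c: True, q: False, i: False, v: False}
  {c: True, i: True, q: True, v: False}
  {c: True, i: True, q: False, v: False}
  {q: True, c: False, i: False, v: False}
  {c: False, q: False, i: False, v: False}
  {i: True, q: True, c: False, v: False}
  {i: True, c: False, q: False, v: False}
  {c: True, v: True, q: True, i: False}
  {c: True, v: True, q: False, i: False}
  {c: True, v: True, i: True, q: True}


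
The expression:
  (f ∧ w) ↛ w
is never true.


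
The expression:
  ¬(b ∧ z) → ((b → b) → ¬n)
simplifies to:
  (b ∧ z) ∨ ¬n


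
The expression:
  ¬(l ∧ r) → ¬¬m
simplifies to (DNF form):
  m ∨ (l ∧ r)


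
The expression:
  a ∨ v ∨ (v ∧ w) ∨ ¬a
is always true.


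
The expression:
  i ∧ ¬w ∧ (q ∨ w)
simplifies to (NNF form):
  i ∧ q ∧ ¬w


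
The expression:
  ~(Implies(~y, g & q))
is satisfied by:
  {g: False, y: False, q: False}
  {q: True, g: False, y: False}
  {g: True, q: False, y: False}


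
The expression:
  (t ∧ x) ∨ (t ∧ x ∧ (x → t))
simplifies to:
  t ∧ x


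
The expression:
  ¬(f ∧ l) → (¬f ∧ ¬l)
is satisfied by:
  {l: False, f: False}
  {f: True, l: True}


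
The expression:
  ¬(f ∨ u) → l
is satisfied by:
  {l: True, u: True, f: True}
  {l: True, u: True, f: False}
  {l: True, f: True, u: False}
  {l: True, f: False, u: False}
  {u: True, f: True, l: False}
  {u: True, f: False, l: False}
  {f: True, u: False, l: False}


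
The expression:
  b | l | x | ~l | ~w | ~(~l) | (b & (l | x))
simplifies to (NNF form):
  True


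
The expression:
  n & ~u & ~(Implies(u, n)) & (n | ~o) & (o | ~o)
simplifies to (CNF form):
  False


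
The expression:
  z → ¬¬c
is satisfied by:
  {c: True, z: False}
  {z: False, c: False}
  {z: True, c: True}


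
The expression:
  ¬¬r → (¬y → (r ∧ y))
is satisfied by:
  {y: True, r: False}
  {r: False, y: False}
  {r: True, y: True}


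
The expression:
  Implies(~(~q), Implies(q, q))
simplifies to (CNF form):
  True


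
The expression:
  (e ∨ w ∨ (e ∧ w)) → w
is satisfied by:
  {w: True, e: False}
  {e: False, w: False}
  {e: True, w: True}


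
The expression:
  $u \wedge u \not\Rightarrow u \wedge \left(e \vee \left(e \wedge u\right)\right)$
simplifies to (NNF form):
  $\text{False}$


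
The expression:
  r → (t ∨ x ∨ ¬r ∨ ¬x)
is always true.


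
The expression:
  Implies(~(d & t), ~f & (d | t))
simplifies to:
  (d & t) | (d & ~f) | (t & ~f)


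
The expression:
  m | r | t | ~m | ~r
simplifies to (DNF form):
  True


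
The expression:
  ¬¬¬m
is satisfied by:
  {m: False}


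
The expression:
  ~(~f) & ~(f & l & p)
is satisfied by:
  {f: True, l: False, p: False}
  {p: True, f: True, l: False}
  {l: True, f: True, p: False}


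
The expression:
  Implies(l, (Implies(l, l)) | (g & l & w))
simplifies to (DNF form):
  True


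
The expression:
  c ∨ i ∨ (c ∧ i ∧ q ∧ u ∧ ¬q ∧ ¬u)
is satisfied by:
  {i: True, c: True}
  {i: True, c: False}
  {c: True, i: False}


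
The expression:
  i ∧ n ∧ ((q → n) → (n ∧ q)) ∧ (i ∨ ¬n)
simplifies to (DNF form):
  i ∧ n ∧ q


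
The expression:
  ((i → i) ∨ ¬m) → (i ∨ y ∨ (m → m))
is always true.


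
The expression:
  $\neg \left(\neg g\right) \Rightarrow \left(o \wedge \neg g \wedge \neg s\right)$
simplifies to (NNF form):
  $\neg g$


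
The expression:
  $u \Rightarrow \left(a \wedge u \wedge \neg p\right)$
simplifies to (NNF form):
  $\left(a \wedge \neg p\right) \vee \neg u$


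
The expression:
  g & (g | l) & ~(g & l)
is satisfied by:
  {g: True, l: False}


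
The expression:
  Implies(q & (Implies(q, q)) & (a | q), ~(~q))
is always true.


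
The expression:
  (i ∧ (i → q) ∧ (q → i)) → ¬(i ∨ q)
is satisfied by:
  {q: False, i: False}
  {i: True, q: False}
  {q: True, i: False}


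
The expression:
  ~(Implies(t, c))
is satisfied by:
  {t: True, c: False}


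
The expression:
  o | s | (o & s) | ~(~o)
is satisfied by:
  {o: True, s: True}
  {o: True, s: False}
  {s: True, o: False}


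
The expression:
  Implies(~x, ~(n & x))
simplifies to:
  True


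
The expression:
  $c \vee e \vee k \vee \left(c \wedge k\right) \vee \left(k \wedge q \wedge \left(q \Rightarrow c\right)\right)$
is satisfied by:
  {c: True, k: True, e: True}
  {c: True, k: True, e: False}
  {c: True, e: True, k: False}
  {c: True, e: False, k: False}
  {k: True, e: True, c: False}
  {k: True, e: False, c: False}
  {e: True, k: False, c: False}


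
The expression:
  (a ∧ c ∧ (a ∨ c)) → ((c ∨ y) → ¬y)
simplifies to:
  ¬a ∨ ¬c ∨ ¬y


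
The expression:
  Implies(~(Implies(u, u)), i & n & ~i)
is always true.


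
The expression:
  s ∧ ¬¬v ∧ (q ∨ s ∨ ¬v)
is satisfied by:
  {s: True, v: True}


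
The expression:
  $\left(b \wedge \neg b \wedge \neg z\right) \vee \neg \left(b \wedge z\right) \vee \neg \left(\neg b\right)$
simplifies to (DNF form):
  $\text{True}$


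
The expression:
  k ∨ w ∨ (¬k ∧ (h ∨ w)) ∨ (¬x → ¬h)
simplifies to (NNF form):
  True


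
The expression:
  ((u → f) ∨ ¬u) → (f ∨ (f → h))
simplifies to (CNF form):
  True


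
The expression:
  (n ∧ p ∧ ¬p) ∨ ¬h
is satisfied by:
  {h: False}


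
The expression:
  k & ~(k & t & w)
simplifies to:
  k & (~t | ~w)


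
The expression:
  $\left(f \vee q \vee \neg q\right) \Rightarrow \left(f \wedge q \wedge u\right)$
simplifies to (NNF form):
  $f \wedge q \wedge u$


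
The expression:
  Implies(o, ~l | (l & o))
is always true.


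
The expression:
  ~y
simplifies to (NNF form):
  ~y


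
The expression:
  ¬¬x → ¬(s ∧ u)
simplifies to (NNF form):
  ¬s ∨ ¬u ∨ ¬x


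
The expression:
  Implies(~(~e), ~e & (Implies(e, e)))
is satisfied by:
  {e: False}


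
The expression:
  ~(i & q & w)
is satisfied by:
  {w: False, q: False, i: False}
  {i: True, w: False, q: False}
  {q: True, w: False, i: False}
  {i: True, q: True, w: False}
  {w: True, i: False, q: False}
  {i: True, w: True, q: False}
  {q: True, w: True, i: False}


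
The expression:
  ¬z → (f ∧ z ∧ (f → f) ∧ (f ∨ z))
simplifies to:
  z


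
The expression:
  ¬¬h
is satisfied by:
  {h: True}


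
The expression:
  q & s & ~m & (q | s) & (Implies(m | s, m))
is never true.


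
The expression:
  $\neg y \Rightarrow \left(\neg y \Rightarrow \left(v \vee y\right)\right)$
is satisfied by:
  {y: True, v: True}
  {y: True, v: False}
  {v: True, y: False}


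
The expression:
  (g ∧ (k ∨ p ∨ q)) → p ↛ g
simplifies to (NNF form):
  (¬k ∧ ¬p ∧ ¬q) ∨ ¬g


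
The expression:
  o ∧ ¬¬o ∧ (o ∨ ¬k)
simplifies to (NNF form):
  o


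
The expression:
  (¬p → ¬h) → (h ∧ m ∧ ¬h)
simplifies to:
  h ∧ ¬p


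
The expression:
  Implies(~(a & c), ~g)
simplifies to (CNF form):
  (a | ~g) & (c | ~g)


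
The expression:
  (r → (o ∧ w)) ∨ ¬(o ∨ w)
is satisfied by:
  {o: False, r: False, w: False}
  {w: True, o: False, r: False}
  {o: True, w: False, r: False}
  {w: True, o: True, r: False}
  {r: True, w: False, o: False}
  {r: True, w: True, o: True}


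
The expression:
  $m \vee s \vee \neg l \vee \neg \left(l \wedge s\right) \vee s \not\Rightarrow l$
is always true.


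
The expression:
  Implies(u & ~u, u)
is always true.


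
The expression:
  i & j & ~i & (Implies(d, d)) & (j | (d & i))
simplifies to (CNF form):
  False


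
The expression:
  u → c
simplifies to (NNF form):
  c ∨ ¬u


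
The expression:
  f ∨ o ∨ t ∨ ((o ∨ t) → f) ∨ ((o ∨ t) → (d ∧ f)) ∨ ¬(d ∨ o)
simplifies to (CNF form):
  True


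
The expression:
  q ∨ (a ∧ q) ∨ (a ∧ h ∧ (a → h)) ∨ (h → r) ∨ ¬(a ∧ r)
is always true.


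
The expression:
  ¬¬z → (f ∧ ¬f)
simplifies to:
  ¬z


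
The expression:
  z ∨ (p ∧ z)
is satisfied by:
  {z: True}


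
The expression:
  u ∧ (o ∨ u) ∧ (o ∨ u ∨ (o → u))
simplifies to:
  u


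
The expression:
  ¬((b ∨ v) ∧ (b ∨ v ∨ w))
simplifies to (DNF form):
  ¬b ∧ ¬v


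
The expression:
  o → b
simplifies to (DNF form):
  b ∨ ¬o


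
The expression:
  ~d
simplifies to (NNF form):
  ~d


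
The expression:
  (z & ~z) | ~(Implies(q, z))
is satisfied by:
  {q: True, z: False}


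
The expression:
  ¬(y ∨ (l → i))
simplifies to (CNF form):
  l ∧ ¬i ∧ ¬y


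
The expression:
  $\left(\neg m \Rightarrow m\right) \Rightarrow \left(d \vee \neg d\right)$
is always true.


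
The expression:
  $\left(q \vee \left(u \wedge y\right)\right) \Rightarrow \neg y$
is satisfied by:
  {u: False, y: False, q: False}
  {q: True, u: False, y: False}
  {u: True, q: False, y: False}
  {q: True, u: True, y: False}
  {y: True, q: False, u: False}


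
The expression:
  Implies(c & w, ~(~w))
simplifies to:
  True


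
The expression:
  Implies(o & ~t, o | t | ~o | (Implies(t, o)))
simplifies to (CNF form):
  True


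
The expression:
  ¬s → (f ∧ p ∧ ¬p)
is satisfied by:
  {s: True}


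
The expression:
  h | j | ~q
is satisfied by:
  {h: True, j: True, q: False}
  {h: True, j: False, q: False}
  {j: True, h: False, q: False}
  {h: False, j: False, q: False}
  {q: True, h: True, j: True}
  {q: True, h: True, j: False}
  {q: True, j: True, h: False}


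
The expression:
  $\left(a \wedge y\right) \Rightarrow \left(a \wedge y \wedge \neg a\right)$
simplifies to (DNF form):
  $\neg a \vee \neg y$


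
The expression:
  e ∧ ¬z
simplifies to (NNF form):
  e ∧ ¬z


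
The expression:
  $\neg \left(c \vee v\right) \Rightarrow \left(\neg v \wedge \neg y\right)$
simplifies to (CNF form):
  $c \vee v \vee \neg y$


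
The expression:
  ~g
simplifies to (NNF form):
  ~g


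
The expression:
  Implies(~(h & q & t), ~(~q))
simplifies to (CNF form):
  q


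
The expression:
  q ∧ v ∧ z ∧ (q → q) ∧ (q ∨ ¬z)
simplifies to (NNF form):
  q ∧ v ∧ z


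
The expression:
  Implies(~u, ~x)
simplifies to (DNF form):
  u | ~x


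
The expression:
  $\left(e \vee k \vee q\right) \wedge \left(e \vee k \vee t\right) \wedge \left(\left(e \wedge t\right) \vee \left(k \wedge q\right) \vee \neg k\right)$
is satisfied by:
  {q: True, e: True, t: True, k: False}
  {k: True, q: True, e: True, t: True}
  {q: True, e: True, t: False, k: False}
  {q: True, e: True, k: True, t: False}
  {q: True, t: True, e: False, k: False}
  {q: True, k: True, t: True, e: False}
  {q: True, k: True, t: False, e: False}
  {e: True, t: True, k: False, q: False}
  {k: True, e: True, t: True, q: False}
  {e: True, k: False, t: False, q: False}


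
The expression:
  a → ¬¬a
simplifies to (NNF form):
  True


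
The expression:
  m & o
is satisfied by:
  {m: True, o: True}


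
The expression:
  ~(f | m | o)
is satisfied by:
  {o: False, f: False, m: False}


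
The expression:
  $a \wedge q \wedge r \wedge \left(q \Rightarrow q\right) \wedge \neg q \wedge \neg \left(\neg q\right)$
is never true.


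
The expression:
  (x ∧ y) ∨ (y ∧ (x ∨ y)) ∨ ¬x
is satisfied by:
  {y: True, x: False}
  {x: False, y: False}
  {x: True, y: True}


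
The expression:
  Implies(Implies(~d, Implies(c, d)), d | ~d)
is always true.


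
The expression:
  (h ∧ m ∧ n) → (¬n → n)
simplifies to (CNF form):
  True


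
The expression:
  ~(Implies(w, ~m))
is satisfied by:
  {m: True, w: True}


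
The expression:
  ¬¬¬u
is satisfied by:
  {u: False}


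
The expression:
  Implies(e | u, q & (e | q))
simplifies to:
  q | (~e & ~u)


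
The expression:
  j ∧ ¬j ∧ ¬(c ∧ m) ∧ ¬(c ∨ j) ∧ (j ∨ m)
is never true.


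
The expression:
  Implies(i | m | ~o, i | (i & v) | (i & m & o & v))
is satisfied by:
  {i: True, o: True, m: False}
  {i: True, m: False, o: False}
  {i: True, o: True, m: True}
  {i: True, m: True, o: False}
  {o: True, m: False, i: False}


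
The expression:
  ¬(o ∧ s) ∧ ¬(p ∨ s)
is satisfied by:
  {p: False, s: False}


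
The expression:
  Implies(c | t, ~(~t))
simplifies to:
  t | ~c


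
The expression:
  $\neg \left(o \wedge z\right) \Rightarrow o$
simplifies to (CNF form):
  $o$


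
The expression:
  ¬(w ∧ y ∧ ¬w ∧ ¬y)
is always true.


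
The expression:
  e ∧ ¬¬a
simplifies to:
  a ∧ e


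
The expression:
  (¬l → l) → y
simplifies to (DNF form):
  y ∨ ¬l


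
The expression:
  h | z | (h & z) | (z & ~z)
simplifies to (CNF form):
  h | z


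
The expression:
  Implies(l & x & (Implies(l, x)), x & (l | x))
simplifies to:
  True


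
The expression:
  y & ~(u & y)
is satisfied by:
  {y: True, u: False}


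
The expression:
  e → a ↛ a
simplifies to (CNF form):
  ¬e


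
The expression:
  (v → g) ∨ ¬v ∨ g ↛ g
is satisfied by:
  {g: True, v: False}
  {v: False, g: False}
  {v: True, g: True}


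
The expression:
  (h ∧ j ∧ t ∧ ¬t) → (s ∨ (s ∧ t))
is always true.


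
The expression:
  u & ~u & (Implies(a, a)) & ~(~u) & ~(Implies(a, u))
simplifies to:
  False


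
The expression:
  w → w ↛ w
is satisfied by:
  {w: False}


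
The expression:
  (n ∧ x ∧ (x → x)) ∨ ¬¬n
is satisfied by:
  {n: True}


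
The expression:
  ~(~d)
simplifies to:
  d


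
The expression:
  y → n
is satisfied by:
  {n: True, y: False}
  {y: False, n: False}
  {y: True, n: True}


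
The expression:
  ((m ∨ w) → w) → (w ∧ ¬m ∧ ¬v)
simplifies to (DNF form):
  (m ∧ ¬m) ∨ (m ∧ ¬w) ∨ (m ∧ w ∧ ¬m) ∨ (m ∧ w ∧ ¬w) ∨ (m ∧ ¬m ∧ ¬v) ∨ (m ∧ ¬v ∧ ¬w) ∨ (w ∧ ¬m ∧ ¬v) ∨ (w ∧ ¬v ∧ ¬w)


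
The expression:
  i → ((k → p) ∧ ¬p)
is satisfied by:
  {p: False, i: False, k: False}
  {k: True, p: False, i: False}
  {p: True, k: False, i: False}
  {k: True, p: True, i: False}
  {i: True, k: False, p: False}


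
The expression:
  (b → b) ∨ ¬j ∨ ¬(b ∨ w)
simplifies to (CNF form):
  True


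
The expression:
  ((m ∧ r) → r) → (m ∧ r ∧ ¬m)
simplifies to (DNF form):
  False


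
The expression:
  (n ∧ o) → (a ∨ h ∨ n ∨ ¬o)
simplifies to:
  True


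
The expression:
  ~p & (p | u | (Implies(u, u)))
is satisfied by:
  {p: False}


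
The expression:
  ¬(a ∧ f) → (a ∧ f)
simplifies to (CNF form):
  a ∧ f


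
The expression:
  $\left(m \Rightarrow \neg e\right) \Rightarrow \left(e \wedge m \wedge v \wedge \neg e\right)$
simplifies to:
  $e \wedge m$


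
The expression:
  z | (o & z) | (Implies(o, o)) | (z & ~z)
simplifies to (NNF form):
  True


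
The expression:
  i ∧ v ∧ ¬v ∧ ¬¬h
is never true.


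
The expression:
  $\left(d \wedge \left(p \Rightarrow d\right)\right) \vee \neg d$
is always true.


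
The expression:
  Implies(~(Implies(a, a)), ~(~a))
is always true.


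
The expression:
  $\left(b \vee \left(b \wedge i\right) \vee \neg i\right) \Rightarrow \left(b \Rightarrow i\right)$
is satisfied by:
  {i: True, b: False}
  {b: False, i: False}
  {b: True, i: True}


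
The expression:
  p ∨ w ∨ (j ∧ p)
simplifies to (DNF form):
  p ∨ w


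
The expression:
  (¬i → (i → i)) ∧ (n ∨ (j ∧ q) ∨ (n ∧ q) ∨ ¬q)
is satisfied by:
  {n: True, j: True, q: False}
  {n: True, j: False, q: False}
  {j: True, n: False, q: False}
  {n: False, j: False, q: False}
  {n: True, q: True, j: True}
  {n: True, q: True, j: False}
  {q: True, j: True, n: False}


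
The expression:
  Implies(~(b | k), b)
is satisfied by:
  {b: True, k: True}
  {b: True, k: False}
  {k: True, b: False}


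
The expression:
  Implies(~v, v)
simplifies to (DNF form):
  v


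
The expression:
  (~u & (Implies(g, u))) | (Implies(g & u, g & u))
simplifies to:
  True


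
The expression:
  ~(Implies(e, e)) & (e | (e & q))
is never true.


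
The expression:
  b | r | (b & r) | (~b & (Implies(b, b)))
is always true.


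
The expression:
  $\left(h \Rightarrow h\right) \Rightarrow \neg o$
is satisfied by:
  {o: False}


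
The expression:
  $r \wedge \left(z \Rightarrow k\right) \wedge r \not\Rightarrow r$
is never true.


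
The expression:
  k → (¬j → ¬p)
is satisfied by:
  {j: True, p: False, k: False}
  {p: False, k: False, j: False}
  {j: True, k: True, p: False}
  {k: True, p: False, j: False}
  {j: True, p: True, k: False}
  {p: True, j: False, k: False}
  {j: True, k: True, p: True}


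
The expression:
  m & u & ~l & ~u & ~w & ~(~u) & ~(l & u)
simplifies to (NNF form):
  False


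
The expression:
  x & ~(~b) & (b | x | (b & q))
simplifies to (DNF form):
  b & x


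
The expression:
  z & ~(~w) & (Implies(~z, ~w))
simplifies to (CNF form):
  w & z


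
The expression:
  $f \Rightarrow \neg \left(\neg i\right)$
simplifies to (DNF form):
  $i \vee \neg f$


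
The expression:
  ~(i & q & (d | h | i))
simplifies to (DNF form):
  ~i | ~q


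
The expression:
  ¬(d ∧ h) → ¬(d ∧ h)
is always true.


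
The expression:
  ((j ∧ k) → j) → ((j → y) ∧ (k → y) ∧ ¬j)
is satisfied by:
  {y: True, k: False, j: False}
  {k: False, j: False, y: False}
  {y: True, k: True, j: False}


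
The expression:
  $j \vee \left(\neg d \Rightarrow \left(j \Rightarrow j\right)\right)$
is always true.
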